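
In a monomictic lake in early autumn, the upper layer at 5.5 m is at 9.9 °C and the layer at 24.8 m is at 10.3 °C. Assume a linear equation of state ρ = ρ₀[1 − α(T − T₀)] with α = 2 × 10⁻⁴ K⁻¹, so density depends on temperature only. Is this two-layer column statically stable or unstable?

unstable

ΔT = 10.3 − 9.9 = +0.4 K, so Δρ/ρ₀ = −αΔT = -8.00 × 10⁻⁵.
Δρ/ρ₀ < 0, so Δρ < 0: deeper water is lighter → statically unstable; the column would overturn.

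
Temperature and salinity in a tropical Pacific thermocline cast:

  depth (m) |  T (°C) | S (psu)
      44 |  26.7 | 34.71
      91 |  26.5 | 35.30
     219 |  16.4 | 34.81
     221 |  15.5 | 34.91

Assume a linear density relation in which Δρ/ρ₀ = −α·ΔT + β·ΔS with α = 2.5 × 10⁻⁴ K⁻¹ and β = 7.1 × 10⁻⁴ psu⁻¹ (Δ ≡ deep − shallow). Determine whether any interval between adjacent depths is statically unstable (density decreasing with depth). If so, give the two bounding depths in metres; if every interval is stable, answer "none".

none

Evaluate Δρ/ρ₀ = −αΔT + βΔS across each adjacent pair:
  44–91 m: −αΔT+βΔS = −(2.5 × 10⁻⁴)(-0.2)+(7.1 × 10⁻⁴)(+0.59) = 4.7 × 10⁻⁴ → stable
  91–219 m: −αΔT+βΔS = −(2.5 × 10⁻⁴)(-10.1)+(7.1 × 10⁻⁴)(-0.49) = 2.2 × 10⁻³ → stable
  219–221 m: −αΔT+βΔS = −(2.5 × 10⁻⁴)(-0.9)+(7.1 × 10⁻⁴)(+0.10) = 3.0 × 10⁻⁴ → stable
Every interval has Δρ > 0: the column is stably stratified throughout.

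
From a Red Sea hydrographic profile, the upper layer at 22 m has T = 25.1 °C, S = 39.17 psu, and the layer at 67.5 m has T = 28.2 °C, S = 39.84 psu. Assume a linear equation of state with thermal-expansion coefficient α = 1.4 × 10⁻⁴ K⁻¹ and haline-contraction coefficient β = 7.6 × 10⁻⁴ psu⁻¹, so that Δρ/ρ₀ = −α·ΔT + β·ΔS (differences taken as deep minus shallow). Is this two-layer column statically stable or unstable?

stable

ΔT = 28.2 − 25.1 = +3.1 K and ΔS = 39.84 − 39.17 = +0.67 psu (deep − shallow).
−αΔT = -4.34 × 10⁻⁴; βΔS = 5.092 × 10⁻⁴; sum Δρ/ρ₀ = 7.52 × 10⁻⁵.
Δρ/ρ₀ > 0, so Δρ > 0: deeper water is denser → statically stable.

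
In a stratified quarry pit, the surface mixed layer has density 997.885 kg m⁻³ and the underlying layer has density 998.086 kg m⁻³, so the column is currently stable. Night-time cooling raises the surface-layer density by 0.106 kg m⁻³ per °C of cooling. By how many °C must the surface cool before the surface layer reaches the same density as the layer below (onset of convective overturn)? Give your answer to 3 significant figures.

Density deficit of the surface layer: 998.086 − 997.885 = 0.201 kg m⁻³.
Required change = 0.201 / 0.106 = 1.90 °C.

1.90 °C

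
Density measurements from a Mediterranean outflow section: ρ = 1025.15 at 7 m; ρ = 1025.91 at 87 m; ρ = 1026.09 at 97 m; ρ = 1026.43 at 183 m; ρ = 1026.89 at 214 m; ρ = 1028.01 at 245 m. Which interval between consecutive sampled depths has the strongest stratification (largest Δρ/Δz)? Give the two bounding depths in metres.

Compute the density gradient over each adjacent pair:
  7–87 m: Δρ/Δz = 0.76/80 = 9.5 × 10⁻³ kg m⁻⁴
  87–97 m: Δρ/Δz = 0.18/10 = 0.018 kg m⁻⁴
  97–183 m: Δρ/Δz = 0.34/86 = 4.0 × 10⁻³ kg m⁻⁴
  183–214 m: Δρ/Δz = 0.46/31 = 0.015 kg m⁻⁴
  214–245 m: Δρ/Δz = 1.12/31 = 0.036 kg m⁻⁴
The largest gradient is in the 214–245 m interval — the pycnocline.

214–245 m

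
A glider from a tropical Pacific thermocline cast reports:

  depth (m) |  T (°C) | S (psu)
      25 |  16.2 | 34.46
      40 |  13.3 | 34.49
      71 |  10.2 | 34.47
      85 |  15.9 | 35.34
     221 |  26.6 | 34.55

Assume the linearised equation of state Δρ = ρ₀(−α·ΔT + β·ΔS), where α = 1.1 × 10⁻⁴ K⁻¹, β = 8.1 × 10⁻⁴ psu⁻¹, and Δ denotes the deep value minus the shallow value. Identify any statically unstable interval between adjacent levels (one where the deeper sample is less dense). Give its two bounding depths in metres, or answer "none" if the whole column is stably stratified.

85–221 m

Evaluate Δρ/ρ₀ = −αΔT + βΔS across each adjacent pair:
  25–40 m: −αΔT+βΔS = −(1.1 × 10⁻⁴)(-2.9)+(8.1 × 10⁻⁴)(+0.03) = 3.4 × 10⁻⁴ → stable
  40–71 m: −αΔT+βΔS = −(1.1 × 10⁻⁴)(-3.1)+(8.1 × 10⁻⁴)(-0.02) = 3.2 × 10⁻⁴ → stable
  71–85 m: −αΔT+βΔS = −(1.1 × 10⁻⁴)(+5.7)+(8.1 × 10⁻⁴)(+0.87) = 7.8 × 10⁻⁵ → stable
  85–221 m: −αΔT+βΔS = −(1.1 × 10⁻⁴)(+10.7)+(8.1 × 10⁻⁴)(-0.79) = -1.8 × 10⁻³ → UNSTABLE
The 85–221 m interval has Δρ < 0: lighter water underlies denser water.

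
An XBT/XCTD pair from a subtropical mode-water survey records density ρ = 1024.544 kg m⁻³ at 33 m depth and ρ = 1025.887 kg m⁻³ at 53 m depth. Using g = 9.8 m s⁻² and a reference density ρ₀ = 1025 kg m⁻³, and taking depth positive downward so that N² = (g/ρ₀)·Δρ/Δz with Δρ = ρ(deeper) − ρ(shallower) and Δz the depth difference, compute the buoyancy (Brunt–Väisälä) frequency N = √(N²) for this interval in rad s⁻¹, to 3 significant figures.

0.0253 rad s⁻¹

Δρ = 1025.887 − 1024.544 = 1.343 kg m⁻³ over Δz = 53 − 33 = 20 m.
N² = (9.8/1025) × (1.343/20) = 6.4202 × 10⁻⁴ s⁻².
N = √(6.4202 × 10⁻⁴) = 0.025338 rad s⁻¹ ≈ 0.0253 rad s⁻¹.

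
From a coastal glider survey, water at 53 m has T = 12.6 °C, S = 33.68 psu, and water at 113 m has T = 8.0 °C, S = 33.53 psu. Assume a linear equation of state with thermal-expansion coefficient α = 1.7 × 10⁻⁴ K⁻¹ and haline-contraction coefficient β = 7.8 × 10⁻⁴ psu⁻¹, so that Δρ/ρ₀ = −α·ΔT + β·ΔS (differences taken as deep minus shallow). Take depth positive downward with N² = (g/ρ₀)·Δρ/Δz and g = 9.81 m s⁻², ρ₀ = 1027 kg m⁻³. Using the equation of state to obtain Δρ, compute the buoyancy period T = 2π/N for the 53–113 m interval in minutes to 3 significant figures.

10.0 min

ΔT = -4.6 K, ΔS = -0.15 psu (deep − shallow).
Δρ/ρ₀ = −αΔT + βΔS = 7.82 × 10⁻⁴ − 1.17 × 10⁻⁴ = 6.65 × 10⁻⁴, so Δρ ≈ 0.6830 kg m⁻³.
N² = (g/ρ₀)·Δρ/Δz = g·(Δρ/ρ₀)/Δz = 9.81 × 6.65 × 10⁻⁴ / 60 = 1.0873 × 10⁻⁴ s⁻².
N = √(1.0873 × 10⁻⁴) = 0.010427 rad s⁻¹ → T = 2π/N = 602.59 s = 10.043 min ≈ 10.0 min.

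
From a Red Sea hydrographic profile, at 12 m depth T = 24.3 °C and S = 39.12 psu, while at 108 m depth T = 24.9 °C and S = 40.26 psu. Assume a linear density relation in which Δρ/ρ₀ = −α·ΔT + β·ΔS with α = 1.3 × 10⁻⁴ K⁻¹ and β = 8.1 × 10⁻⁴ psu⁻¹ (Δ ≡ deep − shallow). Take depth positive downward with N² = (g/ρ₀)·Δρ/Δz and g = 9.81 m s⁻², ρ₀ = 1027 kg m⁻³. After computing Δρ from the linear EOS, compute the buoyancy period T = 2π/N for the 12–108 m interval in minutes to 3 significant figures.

ΔT = +0.6 K, ΔS = +1.14 psu (deep − shallow).
Δρ/ρ₀ = −αΔT + βΔS = -7.80 × 10⁻⁵ + 9.234 × 10⁻⁴ = 8.454 × 10⁻⁴, so Δρ ≈ 0.8682 kg m⁻³.
N² = (g/ρ₀)·Δρ/Δz = g·(Δρ/ρ₀)/Δz = 9.81 × 8.454 × 10⁻⁴ / 96 = 8.6389 × 10⁻⁵ s⁻².
N = √(8.6389 × 10⁻⁵) = 9.2946 × 10⁻³ rad s⁻¹ → T = 2π/N = 676.00 s = 11.267 min ≈ 11.3 min.

11.3 min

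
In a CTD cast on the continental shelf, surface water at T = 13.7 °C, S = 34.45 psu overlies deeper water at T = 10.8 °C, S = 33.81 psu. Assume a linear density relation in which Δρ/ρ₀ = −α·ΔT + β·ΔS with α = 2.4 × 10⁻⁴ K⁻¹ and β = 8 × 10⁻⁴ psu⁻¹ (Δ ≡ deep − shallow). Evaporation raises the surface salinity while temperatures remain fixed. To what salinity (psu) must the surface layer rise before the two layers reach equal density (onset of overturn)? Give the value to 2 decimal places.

34.68 psu

Neutral buoyancy requires −α(T_deep − T_surf) + β(S_deep − S_surf′) = 0.
S_surf′ = S_deep − (α/β)·ΔT = 33.81 − (2.4 × 10⁻⁴/8 × 10⁻⁴)·(-2.9) = 34.6800 psu.
Increase required: 34.6800 − 34.45 = 0.2300 psu.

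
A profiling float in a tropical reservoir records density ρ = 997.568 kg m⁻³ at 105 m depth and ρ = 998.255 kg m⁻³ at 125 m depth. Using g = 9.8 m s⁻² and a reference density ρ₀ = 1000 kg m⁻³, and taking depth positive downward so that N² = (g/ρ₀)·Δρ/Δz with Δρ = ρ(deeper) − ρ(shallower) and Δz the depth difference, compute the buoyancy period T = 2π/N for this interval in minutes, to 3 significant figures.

5.71 min

Δρ = 998.255 − 997.568 = 0.687 kg m⁻³ over Δz = 125 − 105 = 20 m.
N² = (9.8/1000) × (0.687/20) = 3.3663 × 10⁻⁴ s⁻².
N = √(3.3663 × 10⁻⁴) = 0.018347 rad s⁻¹, so T = 2π/N = 342.46 s = 5.7077 min ≈ 5.71 min.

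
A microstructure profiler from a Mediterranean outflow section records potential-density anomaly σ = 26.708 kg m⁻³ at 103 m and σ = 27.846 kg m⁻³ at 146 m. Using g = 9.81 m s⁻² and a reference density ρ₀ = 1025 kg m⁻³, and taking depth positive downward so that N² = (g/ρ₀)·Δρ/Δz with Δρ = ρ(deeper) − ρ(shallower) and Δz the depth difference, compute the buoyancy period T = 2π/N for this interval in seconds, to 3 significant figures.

395 s

Δρ = 1027.846 − 1026.708 = 1.138 kg m⁻³ over Δz = 146 − 103 = 43 m.
N² = (9.81/1025) × (1.138/43) = 2.5329 × 10⁻⁴ s⁻².
N = √(2.5329 × 10⁻⁴) = 0.015915 rad s⁻¹, so T = 2π/N = 394.80 s ≈ 395 s.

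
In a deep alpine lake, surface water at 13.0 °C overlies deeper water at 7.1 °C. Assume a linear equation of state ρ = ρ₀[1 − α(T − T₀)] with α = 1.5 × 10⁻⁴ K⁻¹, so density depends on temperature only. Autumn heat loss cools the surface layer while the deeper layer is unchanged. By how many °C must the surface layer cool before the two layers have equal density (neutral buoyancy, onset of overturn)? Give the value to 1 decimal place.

With temperature the only control, equal density requires T_surf′ = T_deep.
T_surf′ = 7.1 °C.
Cooling required: 13.0 − 7.1 = 5.9 °C.

5.9 °C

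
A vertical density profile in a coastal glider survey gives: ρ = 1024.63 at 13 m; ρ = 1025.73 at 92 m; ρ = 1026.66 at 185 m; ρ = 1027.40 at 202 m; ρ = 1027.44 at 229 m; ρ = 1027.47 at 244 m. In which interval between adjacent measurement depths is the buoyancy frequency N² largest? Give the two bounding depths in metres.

Compute the density gradient over each adjacent pair:
  13–92 m: Δρ/Δz = 1.10/79 = 0.014 kg m⁻⁴
  92–185 m: Δρ/Δz = 0.93/93 = 0.010 kg m⁻⁴
  185–202 m: Δρ/Δz = 0.74/17 = 0.044 kg m⁻⁴
  202–229 m: Δρ/Δz = 0.04/27 = 1.5 × 10⁻³ kg m⁻⁴
  229–244 m: Δρ/Δz = 0.03/15 = 2.0 × 10⁻³ kg m⁻⁴
The largest gradient is in the 185–202 m interval — the pycnocline.

185–202 m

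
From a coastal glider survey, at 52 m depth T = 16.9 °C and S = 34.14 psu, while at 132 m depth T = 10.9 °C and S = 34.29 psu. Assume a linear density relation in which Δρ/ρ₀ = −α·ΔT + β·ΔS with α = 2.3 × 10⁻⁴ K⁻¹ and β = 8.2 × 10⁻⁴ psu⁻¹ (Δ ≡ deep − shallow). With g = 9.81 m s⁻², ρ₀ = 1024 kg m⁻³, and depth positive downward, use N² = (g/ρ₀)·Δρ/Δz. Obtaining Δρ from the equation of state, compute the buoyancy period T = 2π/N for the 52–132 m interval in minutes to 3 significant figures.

ΔT = -6.0 K, ΔS = +0.15 psu (deep − shallow).
Δρ/ρ₀ = −αΔT + βΔS = 1.38 × 10⁻³ + 1.23 × 10⁻⁴ = 1.503 × 10⁻³, so Δρ ≈ 1.539 kg m⁻³.
N² = (g/ρ₀)·Δρ/Δz = g·(Δρ/ρ₀)/Δz = 9.81 × 1.503 × 10⁻³ / 80 = 1.8431 × 10⁻⁴ s⁻².
N = √(1.8431 × 10⁻⁴) = 0.013576 rad s⁻¹ → T = 2π/N = 462.82 s = 7.7137 min ≈ 7.71 min.

7.71 min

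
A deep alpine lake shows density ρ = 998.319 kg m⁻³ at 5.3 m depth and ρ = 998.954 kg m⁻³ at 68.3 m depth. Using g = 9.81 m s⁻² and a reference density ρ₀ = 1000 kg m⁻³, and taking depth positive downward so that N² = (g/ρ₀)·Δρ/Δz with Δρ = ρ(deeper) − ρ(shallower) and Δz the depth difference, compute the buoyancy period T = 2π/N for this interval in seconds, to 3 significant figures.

Δρ = 998.954 − 998.319 = 0.635 kg m⁻³ over Δz = 68.3 − 5.3 = 63 m.
N² = (9.81/1000) × (0.635/63) = 9.8879 × 10⁻⁵ s⁻².
N = √(9.8879 × 10⁻⁵) = 9.9438 × 10⁻³ rad s⁻¹, so T = 2π/N = 631.87 s ≈ 632 s.

632 s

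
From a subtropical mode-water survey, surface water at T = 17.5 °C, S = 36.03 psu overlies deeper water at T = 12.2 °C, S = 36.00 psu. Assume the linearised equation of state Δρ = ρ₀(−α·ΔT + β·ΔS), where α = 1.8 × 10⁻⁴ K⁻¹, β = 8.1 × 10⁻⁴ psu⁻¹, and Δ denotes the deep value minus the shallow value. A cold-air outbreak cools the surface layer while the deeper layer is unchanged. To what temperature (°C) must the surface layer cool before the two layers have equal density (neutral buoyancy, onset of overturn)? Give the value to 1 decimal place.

Neutral buoyancy requires Δρ = 0, i.e. −α(T_deep − T_surf′) + β(S_deep − S_surf) = 0.
T_surf′ = T_deep − (β/α)·ΔS = 12.2 − (8.1 × 10⁻⁴/1.8 × 10⁻⁴)·(-0.03) = 12.335 °C.
Cooling required: 17.5 − (12.335) = 5.165 °C.

12.3 °C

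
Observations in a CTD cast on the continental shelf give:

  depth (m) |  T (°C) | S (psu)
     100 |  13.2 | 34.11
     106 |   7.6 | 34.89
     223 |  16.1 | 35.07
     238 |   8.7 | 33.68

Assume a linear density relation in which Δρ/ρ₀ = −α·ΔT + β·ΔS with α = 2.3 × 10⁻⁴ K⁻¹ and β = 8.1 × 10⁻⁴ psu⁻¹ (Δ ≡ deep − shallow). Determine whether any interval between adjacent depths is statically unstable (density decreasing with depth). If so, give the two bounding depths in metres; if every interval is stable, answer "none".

106–223 m

Evaluate Δρ/ρ₀ = −αΔT + βΔS across each adjacent pair:
  100–106 m: −αΔT+βΔS = −(2.3 × 10⁻⁴)(-5.6)+(8.1 × 10⁻⁴)(+0.78) = 1.9 × 10⁻³ → stable
  106–223 m: −αΔT+βΔS = −(2.3 × 10⁻⁴)(+8.5)+(8.1 × 10⁻⁴)(+0.18) = -1.8 × 10⁻³ → UNSTABLE
  223–238 m: −αΔT+βΔS = −(2.3 × 10⁻⁴)(-7.4)+(8.1 × 10⁻⁴)(-1.39) = 5.8 × 10⁻⁴ → stable
The 106–223 m interval has Δρ < 0: lighter water underlies denser water.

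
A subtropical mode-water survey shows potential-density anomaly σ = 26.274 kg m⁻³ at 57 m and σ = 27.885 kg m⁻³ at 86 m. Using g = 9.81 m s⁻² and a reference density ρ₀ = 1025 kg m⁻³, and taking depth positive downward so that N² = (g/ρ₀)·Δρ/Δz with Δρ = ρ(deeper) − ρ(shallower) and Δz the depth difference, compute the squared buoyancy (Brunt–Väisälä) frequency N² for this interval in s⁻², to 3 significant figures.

Δρ = 1027.885 − 1026.274 = 1.611 kg m⁻³ over Δz = 86 − 57 = 29 m.
N² = (9.81/1025) × (1.611/29) = 5.3167 × 10⁻⁴ s⁻² ≈ 5.32 × 10⁻⁴ s⁻².

5.32 × 10⁻⁴ s⁻²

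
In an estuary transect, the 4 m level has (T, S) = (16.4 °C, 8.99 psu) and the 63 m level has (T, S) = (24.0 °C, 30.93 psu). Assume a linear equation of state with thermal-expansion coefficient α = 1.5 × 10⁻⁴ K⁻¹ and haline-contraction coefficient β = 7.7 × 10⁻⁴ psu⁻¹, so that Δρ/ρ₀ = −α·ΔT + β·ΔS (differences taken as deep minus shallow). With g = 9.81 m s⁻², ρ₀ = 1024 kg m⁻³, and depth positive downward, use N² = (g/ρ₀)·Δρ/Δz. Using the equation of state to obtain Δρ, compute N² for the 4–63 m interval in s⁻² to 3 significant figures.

ΔT = +7.6 K, ΔS = +21.94 psu (deep − shallow).
Δρ/ρ₀ = −αΔT + βΔS = -1.14 × 10⁻³ + 0.0168938 = 0.0157538, so Δρ ≈ 16.13 kg m⁻³.
N² = (g/ρ₀)·Δρ/Δz = g·(Δρ/ρ₀)/Δz = 9.81 × 0.0157538 / 59 = 2.6194 × 10⁻³ s⁻² ≈ 2.62 × 10⁻³ s⁻².

2.62 × 10⁻³ s⁻²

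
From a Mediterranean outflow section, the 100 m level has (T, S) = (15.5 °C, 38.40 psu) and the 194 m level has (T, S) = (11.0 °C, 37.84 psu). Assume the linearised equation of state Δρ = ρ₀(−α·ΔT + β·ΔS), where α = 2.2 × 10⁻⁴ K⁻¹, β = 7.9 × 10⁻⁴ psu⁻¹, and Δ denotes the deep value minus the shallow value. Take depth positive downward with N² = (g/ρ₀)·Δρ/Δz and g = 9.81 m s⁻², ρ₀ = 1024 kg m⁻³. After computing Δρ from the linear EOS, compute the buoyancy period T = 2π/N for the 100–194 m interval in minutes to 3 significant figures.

ΔT = -4.5 K, ΔS = -0.56 psu (deep − shallow).
Δρ/ρ₀ = −αΔT + βΔS = 9.90 × 10⁻⁴ − 4.424 × 10⁻⁴ = 5.476 × 10⁻⁴, so Δρ ≈ 0.5607 kg m⁻³.
N² = (g/ρ₀)·Δρ/Δz = g·(Δρ/ρ₀)/Δz = 9.81 × 5.476 × 10⁻⁴ / 94 = 5.7148 × 10⁻⁵ s⁻².
N = √(5.7148 × 10⁻⁵) = 7.5596 × 10⁻³ rad s⁻¹ → T = 2π/N = 831.15 s = 13.852 min ≈ 13.9 min.

13.9 min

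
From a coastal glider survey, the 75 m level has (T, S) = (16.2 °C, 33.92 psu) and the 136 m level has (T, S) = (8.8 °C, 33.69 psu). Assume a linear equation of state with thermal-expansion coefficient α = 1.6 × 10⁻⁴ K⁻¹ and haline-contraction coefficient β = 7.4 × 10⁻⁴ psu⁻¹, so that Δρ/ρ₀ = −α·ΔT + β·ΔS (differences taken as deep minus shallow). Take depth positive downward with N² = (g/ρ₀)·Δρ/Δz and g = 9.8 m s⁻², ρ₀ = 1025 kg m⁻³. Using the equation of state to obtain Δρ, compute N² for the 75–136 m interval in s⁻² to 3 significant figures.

1.63 × 10⁻⁴ s⁻²

ΔT = -7.4 K, ΔS = -0.23 psu (deep − shallow).
Δρ/ρ₀ = −αΔT + βΔS = 1.184 × 10⁻³ − 1.702 × 10⁻⁴ = 1.0138 × 10⁻³, so Δρ ≈ 1.039 kg m⁻³.
N² = (g/ρ₀)·Δρ/Δz = g·(Δρ/ρ₀)/Δz = 9.8 × 1.0138 × 10⁻³ / 61 = 1.6287 × 10⁻⁴ s⁻² ≈ 1.63 × 10⁻⁴ s⁻².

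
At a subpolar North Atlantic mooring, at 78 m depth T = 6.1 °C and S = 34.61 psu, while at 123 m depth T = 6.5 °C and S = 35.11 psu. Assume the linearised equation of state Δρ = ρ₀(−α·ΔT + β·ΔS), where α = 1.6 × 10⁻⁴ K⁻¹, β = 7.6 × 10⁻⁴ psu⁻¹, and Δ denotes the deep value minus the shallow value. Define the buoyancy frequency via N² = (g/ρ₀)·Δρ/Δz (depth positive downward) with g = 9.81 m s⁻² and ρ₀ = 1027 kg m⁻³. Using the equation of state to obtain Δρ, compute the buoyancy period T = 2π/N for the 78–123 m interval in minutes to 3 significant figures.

12.6 min

ΔT = +0.4 K, ΔS = +0.50 psu (deep − shallow).
Δρ/ρ₀ = −αΔT + βΔS = -6.40 × 10⁻⁵ + 3.80 × 10⁻⁴ = 3.16 × 10⁻⁴, so Δρ ≈ 0.3245 kg m⁻³.
N² = (g/ρ₀)·Δρ/Δz = g·(Δρ/ρ₀)/Δz = 9.81 × 3.16 × 10⁻⁴ / 45 = 6.8888 × 10⁻⁵ s⁻².
N = √(6.8888 × 10⁻⁵) = 8.2999 × 10⁻³ rad s⁻¹ → T = 2π/N = 757.02 s = 12.617 min ≈ 12.6 min.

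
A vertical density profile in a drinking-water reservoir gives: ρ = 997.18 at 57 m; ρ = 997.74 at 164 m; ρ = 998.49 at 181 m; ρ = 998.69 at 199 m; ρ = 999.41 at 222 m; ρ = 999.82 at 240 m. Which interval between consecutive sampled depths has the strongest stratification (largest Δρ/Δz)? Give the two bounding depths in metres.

Compute the density gradient over each adjacent pair:
  57–164 m: Δρ/Δz = 0.56/107 = 5.2 × 10⁻³ kg m⁻⁴
  164–181 m: Δρ/Δz = 0.75/17 = 0.044 kg m⁻⁴
  181–199 m: Δρ/Δz = 0.20/18 = 0.011 kg m⁻⁴
  199–222 m: Δρ/Δz = 0.72/23 = 0.031 kg m⁻⁴
  222–240 m: Δρ/Δz = 0.41/18 = 0.023 kg m⁻⁴
The largest gradient is in the 164–181 m interval — the pycnocline.

164–181 m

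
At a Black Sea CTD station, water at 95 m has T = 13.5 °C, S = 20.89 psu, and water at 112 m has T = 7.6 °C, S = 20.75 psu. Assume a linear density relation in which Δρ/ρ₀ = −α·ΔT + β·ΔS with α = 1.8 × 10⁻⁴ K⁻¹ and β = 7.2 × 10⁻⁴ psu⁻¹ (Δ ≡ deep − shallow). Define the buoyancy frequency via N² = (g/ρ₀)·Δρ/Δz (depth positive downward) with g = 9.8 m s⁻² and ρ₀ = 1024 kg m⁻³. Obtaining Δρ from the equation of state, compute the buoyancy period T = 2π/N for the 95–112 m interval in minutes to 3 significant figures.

4.45 min

ΔT = -5.9 K, ΔS = -0.14 psu (deep − shallow).
Δρ/ρ₀ = −αΔT + βΔS = 1.062 × 10⁻³ − 1.008 × 10⁻⁴ = 9.612 × 10⁻⁴, so Δρ ≈ 0.9843 kg m⁻³.
N² = (g/ρ₀)·Δρ/Δz = g·(Δρ/ρ₀)/Δz = 9.8 × 9.612 × 10⁻⁴ / 17 = 5.5410 × 10⁻⁴ s⁻².
N = √(5.5410 × 10⁻⁴) = 0.023539 rad s⁻¹ → T = 2π/N = 266.93 s = 4.4488 min ≈ 4.45 min.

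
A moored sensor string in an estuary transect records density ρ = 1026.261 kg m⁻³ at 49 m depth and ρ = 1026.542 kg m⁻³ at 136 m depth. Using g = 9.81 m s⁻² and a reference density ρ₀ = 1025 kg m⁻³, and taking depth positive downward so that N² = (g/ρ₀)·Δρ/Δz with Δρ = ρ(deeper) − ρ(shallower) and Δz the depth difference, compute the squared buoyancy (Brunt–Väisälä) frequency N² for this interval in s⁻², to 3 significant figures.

Δρ = 1026.542 − 1026.261 = 0.281 kg m⁻³ over Δz = 136 − 49 = 87 m.
N² = (9.81/1025) × (0.281/87) = 3.0912 × 10⁻⁵ s⁻² ≈ 3.09 × 10⁻⁵ s⁻².

3.09 × 10⁻⁵ s⁻²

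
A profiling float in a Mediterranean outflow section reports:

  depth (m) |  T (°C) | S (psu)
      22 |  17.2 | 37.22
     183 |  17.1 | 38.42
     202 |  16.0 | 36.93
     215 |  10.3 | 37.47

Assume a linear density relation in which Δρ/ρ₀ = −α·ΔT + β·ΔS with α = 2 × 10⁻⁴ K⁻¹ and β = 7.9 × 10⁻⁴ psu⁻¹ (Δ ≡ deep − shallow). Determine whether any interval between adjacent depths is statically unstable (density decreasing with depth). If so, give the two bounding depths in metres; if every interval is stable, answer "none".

183–202 m

Evaluate Δρ/ρ₀ = −αΔT + βΔS across each adjacent pair:
  22–183 m: −αΔT+βΔS = −(2 × 10⁻⁴)(-0.1)+(7.9 × 10⁻⁴)(+1.20) = 9.7 × 10⁻⁴ → stable
  183–202 m: −αΔT+βΔS = −(2 × 10⁻⁴)(-1.1)+(7.9 × 10⁻⁴)(-1.49) = -9.6 × 10⁻⁴ → UNSTABLE
  202–215 m: −αΔT+βΔS = −(2 × 10⁻⁴)(-5.7)+(7.9 × 10⁻⁴)(+0.54) = 1.6 × 10⁻³ → stable
The 183–202 m interval has Δρ < 0: lighter water underlies denser water.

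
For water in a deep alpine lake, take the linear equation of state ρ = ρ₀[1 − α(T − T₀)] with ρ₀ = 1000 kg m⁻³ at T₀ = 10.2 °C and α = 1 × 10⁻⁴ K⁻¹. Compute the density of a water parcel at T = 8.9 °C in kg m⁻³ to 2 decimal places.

T − T₀ = -1.3 K.
Bracket = 1 − α·(-1.3) = 1 + (1.30 × 10⁻⁴) = 1.0001300.
ρ = 1000 × 1.0001300 = 1000.13 kg m⁻³.

1000.13 kg m⁻³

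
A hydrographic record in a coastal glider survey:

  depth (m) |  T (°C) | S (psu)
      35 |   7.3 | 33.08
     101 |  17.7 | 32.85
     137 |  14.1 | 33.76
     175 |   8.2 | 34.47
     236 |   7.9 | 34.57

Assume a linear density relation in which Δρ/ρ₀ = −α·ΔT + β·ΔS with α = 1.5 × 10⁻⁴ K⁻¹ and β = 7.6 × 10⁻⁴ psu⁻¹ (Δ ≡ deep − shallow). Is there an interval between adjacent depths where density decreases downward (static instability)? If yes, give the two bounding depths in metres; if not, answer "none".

35–101 m

Evaluate Δρ/ρ₀ = −αΔT + βΔS across each adjacent pair:
  35–101 m: −αΔT+βΔS = −(1.5 × 10⁻⁴)(+10.4)+(7.6 × 10⁻⁴)(-0.23) = -1.7 × 10⁻³ → UNSTABLE
  101–137 m: −αΔT+βΔS = −(1.5 × 10⁻⁴)(-3.6)+(7.6 × 10⁻⁴)(+0.91) = 1.2 × 10⁻³ → stable
  137–175 m: −αΔT+βΔS = −(1.5 × 10⁻⁴)(-5.9)+(7.6 × 10⁻⁴)(+0.71) = 1.4 × 10⁻³ → stable
  175–236 m: −αΔT+βΔS = −(1.5 × 10⁻⁴)(-0.3)+(7.6 × 10⁻⁴)(+0.10) = 1.2 × 10⁻⁴ → stable
The 35–101 m interval has Δρ < 0: lighter water underlies denser water.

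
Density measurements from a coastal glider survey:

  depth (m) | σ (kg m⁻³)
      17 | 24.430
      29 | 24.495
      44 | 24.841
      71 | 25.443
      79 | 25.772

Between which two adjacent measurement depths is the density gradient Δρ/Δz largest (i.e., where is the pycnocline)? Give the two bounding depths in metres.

Compute the density gradient over each adjacent pair:
  17–29 m: Δρ/Δz = 0.065/12 = 5.4 × 10⁻³ kg m⁻⁴
  29–44 m: Δρ/Δz = 0.346/15 = 0.023 kg m⁻⁴
  44–71 m: Δρ/Δz = 0.602/27 = 0.022 kg m⁻⁴
  71–79 m: Δρ/Δz = 0.329/8 = 0.041 kg m⁻⁴
The largest gradient is in the 71–79 m interval — the pycnocline.

71–79 m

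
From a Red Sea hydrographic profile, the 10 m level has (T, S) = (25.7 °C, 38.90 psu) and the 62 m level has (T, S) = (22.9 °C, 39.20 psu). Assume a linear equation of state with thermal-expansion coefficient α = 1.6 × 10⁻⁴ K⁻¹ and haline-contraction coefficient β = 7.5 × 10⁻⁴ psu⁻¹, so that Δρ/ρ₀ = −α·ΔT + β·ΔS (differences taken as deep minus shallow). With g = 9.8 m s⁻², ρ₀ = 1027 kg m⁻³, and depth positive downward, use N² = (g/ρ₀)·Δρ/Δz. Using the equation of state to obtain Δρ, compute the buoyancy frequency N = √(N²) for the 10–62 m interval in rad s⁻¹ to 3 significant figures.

0.0113 rad s⁻¹

ΔT = -2.8 K, ΔS = +0.30 psu (deep − shallow).
Δρ/ρ₀ = −αΔT + βΔS = 4.48 × 10⁻⁴ + 2.25 × 10⁻⁴ = 6.73 × 10⁻⁴, so Δρ ≈ 0.6912 kg m⁻³.
N² = (g/ρ₀)·Δρ/Δz = g·(Δρ/ρ₀)/Δz = 9.8 × 6.73 × 10⁻⁴ / 52 = 1.2683 × 10⁻⁴ s⁻².
N = √(1.2683 × 10⁻⁴) = 0.011262 rad s⁻¹ ≈ 0.0113 rad s⁻¹.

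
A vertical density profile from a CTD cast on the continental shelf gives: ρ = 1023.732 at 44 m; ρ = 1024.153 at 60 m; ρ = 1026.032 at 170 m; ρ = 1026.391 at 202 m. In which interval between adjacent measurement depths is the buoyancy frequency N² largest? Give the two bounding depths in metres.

44–60 m

Compute the density gradient over each adjacent pair:
  44–60 m: Δρ/Δz = 0.421/16 = 0.026 kg m⁻⁴
  60–170 m: Δρ/Δz = 1.879/110 = 0.017 kg m⁻⁴
  170–202 m: Δρ/Δz = 0.359/32 = 0.011 kg m⁻⁴
The largest gradient is in the 44–60 m interval — the pycnocline.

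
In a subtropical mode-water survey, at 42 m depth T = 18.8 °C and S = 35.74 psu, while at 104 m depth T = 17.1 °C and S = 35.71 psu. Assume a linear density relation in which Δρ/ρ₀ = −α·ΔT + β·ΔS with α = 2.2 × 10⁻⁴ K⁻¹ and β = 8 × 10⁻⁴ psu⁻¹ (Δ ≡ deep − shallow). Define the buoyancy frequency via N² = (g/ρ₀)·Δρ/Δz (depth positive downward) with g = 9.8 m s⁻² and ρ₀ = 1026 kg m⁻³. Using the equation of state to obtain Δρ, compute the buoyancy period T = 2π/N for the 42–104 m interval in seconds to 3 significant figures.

ΔT = -1.7 K, ΔS = -0.03 psu (deep − shallow).
Δρ/ρ₀ = −αΔT + βΔS = 3.74 × 10⁻⁴ − 2.40 × 10⁻⁵ = 3.50 × 10⁻⁴, so Δρ ≈ 0.3591 kg m⁻³.
N² = (g/ρ₀)·Δρ/Δz = g·(Δρ/ρ₀)/Δz = 9.8 × 3.50 × 10⁻⁴ / 62 = 5.5323 × 10⁻⁵ s⁻².
N = √(5.5323 × 10⁻⁵) = 7.4379 × 10⁻³ rad s⁻¹ → T = 2π/N = 844.75 s ≈ 845 s.

845 s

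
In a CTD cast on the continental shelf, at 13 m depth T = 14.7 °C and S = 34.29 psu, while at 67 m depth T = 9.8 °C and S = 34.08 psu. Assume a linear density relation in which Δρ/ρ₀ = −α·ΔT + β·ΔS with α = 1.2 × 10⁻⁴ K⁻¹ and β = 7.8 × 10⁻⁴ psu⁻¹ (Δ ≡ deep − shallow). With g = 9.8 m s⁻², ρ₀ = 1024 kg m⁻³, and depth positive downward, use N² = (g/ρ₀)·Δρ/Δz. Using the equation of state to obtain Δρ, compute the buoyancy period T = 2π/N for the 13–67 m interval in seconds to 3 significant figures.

716 s

ΔT = -4.9 K, ΔS = -0.21 psu (deep − shallow).
Δρ/ρ₀ = −αΔT + βΔS = 5.88 × 10⁻⁴ − 1.638 × 10⁻⁴ = 4.242 × 10⁻⁴, so Δρ ≈ 0.4344 kg m⁻³.
N² = (g/ρ₀)·Δρ/Δz = g·(Δρ/ρ₀)/Δz = 9.8 × 4.242 × 10⁻⁴ / 54 = 7.6984 × 10⁻⁵ s⁻².
N = √(7.6984 × 10⁻⁵) = 8.7741 × 10⁻³ rad s⁻¹ → T = 2π/N = 716.11 s ≈ 716 s.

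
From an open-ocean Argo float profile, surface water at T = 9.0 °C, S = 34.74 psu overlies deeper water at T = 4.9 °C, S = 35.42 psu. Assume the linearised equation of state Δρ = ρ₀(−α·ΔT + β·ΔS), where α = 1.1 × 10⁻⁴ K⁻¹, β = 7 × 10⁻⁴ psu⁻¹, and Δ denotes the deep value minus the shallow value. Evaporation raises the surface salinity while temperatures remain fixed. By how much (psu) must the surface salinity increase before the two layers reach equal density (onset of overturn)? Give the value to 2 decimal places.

1.32 psu

Neutral buoyancy requires −α(T_deep − T_surf) + β(S_deep − S_surf′) = 0.
S_surf′ = S_deep − (α/β)·ΔT = 35.42 − (1.1 × 10⁻⁴/7 × 10⁻⁴)·(-4.1) = 36.0643 psu.
Increase required: 36.0643 − 34.74 = 1.3243 psu.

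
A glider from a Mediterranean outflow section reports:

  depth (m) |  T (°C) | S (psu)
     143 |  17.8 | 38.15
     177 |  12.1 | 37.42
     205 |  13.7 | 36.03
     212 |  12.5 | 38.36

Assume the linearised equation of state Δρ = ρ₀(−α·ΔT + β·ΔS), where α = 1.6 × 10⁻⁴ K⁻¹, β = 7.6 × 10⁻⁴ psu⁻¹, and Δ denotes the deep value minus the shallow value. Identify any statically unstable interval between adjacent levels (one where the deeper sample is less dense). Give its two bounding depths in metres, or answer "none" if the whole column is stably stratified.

Evaluate Δρ/ρ₀ = −αΔT + βΔS across each adjacent pair:
  143–177 m: −αΔT+βΔS = −(1.6 × 10⁻⁴)(-5.7)+(7.6 × 10⁻⁴)(-0.73) = 3.6 × 10⁻⁴ → stable
  177–205 m: −αΔT+βΔS = −(1.6 × 10⁻⁴)(+1.6)+(7.6 × 10⁻⁴)(-1.39) = -1.3 × 10⁻³ → UNSTABLE
  205–212 m: −αΔT+βΔS = −(1.6 × 10⁻⁴)(-1.2)+(7.6 × 10⁻⁴)(+2.33) = 2.0 × 10⁻³ → stable
The 177–205 m interval has Δρ < 0: lighter water underlies denser water.

177–205 m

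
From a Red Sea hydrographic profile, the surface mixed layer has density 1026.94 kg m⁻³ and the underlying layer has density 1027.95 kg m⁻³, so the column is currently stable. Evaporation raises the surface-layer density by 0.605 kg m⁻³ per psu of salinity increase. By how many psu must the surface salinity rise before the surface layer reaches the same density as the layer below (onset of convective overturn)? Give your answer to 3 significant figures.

1.67 psu

Density deficit of the surface layer: 1027.95 − 1026.94 = 1.01 kg m⁻³.
Required change = 1.01 / 0.605 = 1.67 psu.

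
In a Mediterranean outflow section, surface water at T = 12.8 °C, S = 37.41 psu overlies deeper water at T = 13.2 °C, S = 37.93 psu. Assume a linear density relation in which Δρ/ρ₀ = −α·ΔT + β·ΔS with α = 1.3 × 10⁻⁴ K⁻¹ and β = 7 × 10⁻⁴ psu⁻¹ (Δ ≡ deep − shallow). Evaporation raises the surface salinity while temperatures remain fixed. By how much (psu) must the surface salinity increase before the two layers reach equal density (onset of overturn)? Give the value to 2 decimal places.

0.45 psu

Neutral buoyancy requires −α(T_deep − T_surf) + β(S_deep − S_surf′) = 0.
S_surf′ = S_deep − (α/β)·ΔT = 37.93 − (1.3 × 10⁻⁴/7 × 10⁻⁴)·(+0.4) = 37.8557 psu.
Increase required: 37.8557 − 37.41 = 0.4457 psu.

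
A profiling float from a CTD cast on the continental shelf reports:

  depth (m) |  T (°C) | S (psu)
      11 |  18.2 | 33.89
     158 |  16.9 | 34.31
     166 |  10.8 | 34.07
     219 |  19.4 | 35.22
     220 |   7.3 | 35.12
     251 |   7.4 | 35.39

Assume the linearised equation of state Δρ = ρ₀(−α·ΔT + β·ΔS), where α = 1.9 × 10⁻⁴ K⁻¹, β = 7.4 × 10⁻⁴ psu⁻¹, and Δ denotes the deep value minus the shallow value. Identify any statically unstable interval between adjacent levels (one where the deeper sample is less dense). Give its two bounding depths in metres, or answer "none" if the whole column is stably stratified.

Evaluate Δρ/ρ₀ = −αΔT + βΔS across each adjacent pair:
  11–158 m: −αΔT+βΔS = −(1.9 × 10⁻⁴)(-1.3)+(7.4 × 10⁻⁴)(+0.42) = 5.6 × 10⁻⁴ → stable
  158–166 m: −αΔT+βΔS = −(1.9 × 10⁻⁴)(-6.1)+(7.4 × 10⁻⁴)(-0.24) = 9.8 × 10⁻⁴ → stable
  166–219 m: −αΔT+βΔS = −(1.9 × 10⁻⁴)(+8.6)+(7.4 × 10⁻⁴)(+1.15) = -7.8 × 10⁻⁴ → UNSTABLE
  219–220 m: −αΔT+βΔS = −(1.9 × 10⁻⁴)(-12.1)+(7.4 × 10⁻⁴)(-0.10) = 2.2 × 10⁻³ → stable
  220–251 m: −αΔT+βΔS = −(1.9 × 10⁻⁴)(+0.1)+(7.4 × 10⁻⁴)(+0.27) = 1.8 × 10⁻⁴ → stable
The 166–219 m interval has Δρ < 0: lighter water underlies denser water.

166–219 m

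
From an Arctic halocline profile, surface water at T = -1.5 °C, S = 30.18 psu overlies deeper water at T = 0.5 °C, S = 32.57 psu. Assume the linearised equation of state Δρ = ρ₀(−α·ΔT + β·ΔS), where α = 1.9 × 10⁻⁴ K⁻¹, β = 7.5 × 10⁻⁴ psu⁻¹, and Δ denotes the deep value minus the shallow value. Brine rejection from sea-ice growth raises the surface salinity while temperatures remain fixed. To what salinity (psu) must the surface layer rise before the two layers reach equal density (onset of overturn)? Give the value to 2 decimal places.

32.06 psu

Neutral buoyancy requires −α(T_deep − T_surf) + β(S_deep − S_surf′) = 0.
S_surf′ = S_deep − (α/β)·ΔT = 32.57 − (1.9 × 10⁻⁴/7.5 × 10⁻⁴)·(+2.0) = 32.0633 psu.
Increase required: 32.0633 − 30.18 = 1.8833 psu.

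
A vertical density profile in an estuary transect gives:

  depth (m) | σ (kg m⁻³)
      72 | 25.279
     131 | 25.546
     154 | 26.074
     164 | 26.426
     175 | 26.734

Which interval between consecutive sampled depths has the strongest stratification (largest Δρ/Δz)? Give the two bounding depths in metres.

Compute the density gradient over each adjacent pair:
  72–131 m: Δρ/Δz = 0.267/59 = 4.5 × 10⁻³ kg m⁻⁴
  131–154 m: Δρ/Δz = 0.528/23 = 0.023 kg m⁻⁴
  154–164 m: Δρ/Δz = 0.352/10 = 0.035 kg m⁻⁴
  164–175 m: Δρ/Δz = 0.308/11 = 0.028 kg m⁻⁴
The largest gradient is in the 154–164 m interval — the pycnocline.

154–164 m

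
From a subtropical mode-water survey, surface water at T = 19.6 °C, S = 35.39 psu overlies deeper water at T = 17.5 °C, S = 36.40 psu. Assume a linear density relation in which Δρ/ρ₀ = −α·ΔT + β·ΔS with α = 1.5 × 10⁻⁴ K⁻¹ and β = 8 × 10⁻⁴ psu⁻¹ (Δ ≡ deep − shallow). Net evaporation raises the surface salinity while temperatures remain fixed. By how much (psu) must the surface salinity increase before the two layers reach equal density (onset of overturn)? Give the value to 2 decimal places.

Neutral buoyancy requires −α(T_deep − T_surf) + β(S_deep − S_surf′) = 0.
S_surf′ = S_deep − (α/β)·ΔT = 36.40 − (1.5 × 10⁻⁴/8 × 10⁻⁴)·(-2.1) = 36.7937 psu.
Increase required: 36.7937 − 35.39 = 1.4037 psu.

1.40 psu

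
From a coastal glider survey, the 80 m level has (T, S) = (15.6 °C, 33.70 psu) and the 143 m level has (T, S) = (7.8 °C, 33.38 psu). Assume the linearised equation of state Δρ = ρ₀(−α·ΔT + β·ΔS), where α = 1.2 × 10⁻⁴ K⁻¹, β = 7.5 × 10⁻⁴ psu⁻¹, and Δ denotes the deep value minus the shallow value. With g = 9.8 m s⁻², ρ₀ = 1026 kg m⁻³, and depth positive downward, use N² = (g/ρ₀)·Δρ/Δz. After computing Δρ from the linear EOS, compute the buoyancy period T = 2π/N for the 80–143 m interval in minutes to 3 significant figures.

10.1 min

ΔT = -7.8 K, ΔS = -0.32 psu (deep − shallow).
Δρ/ρ₀ = −αΔT + βΔS = 9.36 × 10⁻⁴ − 2.40 × 10⁻⁴ = 6.96 × 10⁻⁴, so Δρ ≈ 0.7141 kg m⁻³.
N² = (g/ρ₀)·Δρ/Δz = g·(Δρ/ρ₀)/Δz = 9.8 × 6.96 × 10⁻⁴ / 63 = 1.0827 × 10⁻⁴ s⁻².
N = √(1.0827 × 10⁻⁴) = 0.010405 rad s⁻¹ → T = 2π/N = 603.86 s = 10.064 min ≈ 10.1 min.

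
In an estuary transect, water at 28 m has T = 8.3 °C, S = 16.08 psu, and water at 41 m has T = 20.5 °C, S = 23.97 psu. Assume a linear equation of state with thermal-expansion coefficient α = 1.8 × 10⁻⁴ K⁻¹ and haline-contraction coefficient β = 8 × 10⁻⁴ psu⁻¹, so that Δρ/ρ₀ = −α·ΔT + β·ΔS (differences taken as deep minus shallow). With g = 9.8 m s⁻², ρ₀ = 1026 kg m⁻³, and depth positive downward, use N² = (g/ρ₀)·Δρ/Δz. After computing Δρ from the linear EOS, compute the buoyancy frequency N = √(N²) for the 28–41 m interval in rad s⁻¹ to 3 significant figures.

0.0557 rad s⁻¹

ΔT = +12.2 K, ΔS = +7.89 psu (deep − shallow).
Δρ/ρ₀ = −αΔT + βΔS = -2.196 × 10⁻³ + 6.312 × 10⁻³ = 4.116 × 10⁻³, so Δρ ≈ 4.223 kg m⁻³.
N² = (g/ρ₀)·Δρ/Δz = g·(Δρ/ρ₀)/Δz = 9.8 × 4.116 × 10⁻³ / 13 = 3.1028 × 10⁻³ s⁻².
N = √(3.1028 × 10⁻³) = 0.055703 rad s⁻¹ ≈ 0.0557 rad s⁻¹.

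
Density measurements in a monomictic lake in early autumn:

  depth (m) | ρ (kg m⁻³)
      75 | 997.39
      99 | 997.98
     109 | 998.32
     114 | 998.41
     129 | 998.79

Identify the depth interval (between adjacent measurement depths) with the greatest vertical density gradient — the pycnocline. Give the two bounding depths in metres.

99–109 m

Compute the density gradient over each adjacent pair:
  75–99 m: Δρ/Δz = 0.59/24 = 0.025 kg m⁻⁴
  99–109 m: Δρ/Δz = 0.34/10 = 0.034 kg m⁻⁴
  109–114 m: Δρ/Δz = 0.09/5 = 0.018 kg m⁻⁴
  114–129 m: Δρ/Δz = 0.38/15 = 0.025 kg m⁻⁴
The largest gradient is in the 99–109 m interval — the pycnocline.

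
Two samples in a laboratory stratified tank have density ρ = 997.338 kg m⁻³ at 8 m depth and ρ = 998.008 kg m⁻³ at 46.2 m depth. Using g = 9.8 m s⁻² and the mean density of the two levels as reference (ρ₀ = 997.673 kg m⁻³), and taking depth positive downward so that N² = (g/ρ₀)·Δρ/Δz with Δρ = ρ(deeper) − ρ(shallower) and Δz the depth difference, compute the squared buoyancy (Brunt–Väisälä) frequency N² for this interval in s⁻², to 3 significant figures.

Δρ = 998.008 − 997.338 = 0.670 kg m⁻³ over Δz = 46.2 − 8 = 38.2 m.
N² = (9.8/997.673) × (0.670/38.2) = 1.7229 × 10⁻⁴ s⁻² ≈ 1.72 × 10⁻⁴ s⁻².
Since Δρ > 0 the layer is stably stratified.

1.72 × 10⁻⁴ s⁻²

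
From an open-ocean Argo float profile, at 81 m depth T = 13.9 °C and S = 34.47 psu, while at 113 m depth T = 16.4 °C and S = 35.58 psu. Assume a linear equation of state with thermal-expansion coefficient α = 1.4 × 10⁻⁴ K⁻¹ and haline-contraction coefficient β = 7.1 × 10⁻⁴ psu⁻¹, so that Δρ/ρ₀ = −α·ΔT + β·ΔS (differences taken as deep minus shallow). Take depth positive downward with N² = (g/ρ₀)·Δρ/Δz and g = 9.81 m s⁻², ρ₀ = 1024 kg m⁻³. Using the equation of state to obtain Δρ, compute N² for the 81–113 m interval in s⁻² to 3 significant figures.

1.34 × 10⁻⁴ s⁻²

ΔT = +2.5 K, ΔS = +1.11 psu (deep − shallow).
Δρ/ρ₀ = −αΔT + βΔS = -3.50 × 10⁻⁴ + 7.881 × 10⁻⁴ = 4.381 × 10⁻⁴, so Δρ ≈ 0.4486 kg m⁻³.
N² = (g/ρ₀)·Δρ/Δz = g·(Δρ/ρ₀)/Δz = 9.81 × 4.381 × 10⁻⁴ / 32 = 1.3431 × 10⁻⁴ s⁻² ≈ 1.34 × 10⁻⁴ s⁻².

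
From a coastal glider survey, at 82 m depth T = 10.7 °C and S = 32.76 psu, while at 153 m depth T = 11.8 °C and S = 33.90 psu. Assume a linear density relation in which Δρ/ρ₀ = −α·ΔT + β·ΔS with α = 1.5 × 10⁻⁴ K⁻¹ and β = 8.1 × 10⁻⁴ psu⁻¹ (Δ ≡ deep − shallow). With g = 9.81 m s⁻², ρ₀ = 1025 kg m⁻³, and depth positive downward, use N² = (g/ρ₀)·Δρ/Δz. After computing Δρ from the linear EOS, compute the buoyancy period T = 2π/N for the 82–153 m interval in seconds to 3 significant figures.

614 s

ΔT = +1.1 K, ΔS = +1.14 psu (deep − shallow).
Δρ/ρ₀ = −αΔT + βΔS = -1.65 × 10⁻⁴ + 9.234 × 10⁻⁴ = 7.584 × 10⁻⁴, so Δρ ≈ 0.7774 kg m⁻³.
N² = (g/ρ₀)·Δρ/Δz = g·(Δρ/ρ₀)/Δz = 9.81 × 7.584 × 10⁻⁴ / 71 = 1.0479 × 10⁻⁴ s⁻².
N = √(1.0479 × 10⁻⁴) = 0.010237 rad s⁻¹ → T = 2π/N = 613.77 s ≈ 614 s.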